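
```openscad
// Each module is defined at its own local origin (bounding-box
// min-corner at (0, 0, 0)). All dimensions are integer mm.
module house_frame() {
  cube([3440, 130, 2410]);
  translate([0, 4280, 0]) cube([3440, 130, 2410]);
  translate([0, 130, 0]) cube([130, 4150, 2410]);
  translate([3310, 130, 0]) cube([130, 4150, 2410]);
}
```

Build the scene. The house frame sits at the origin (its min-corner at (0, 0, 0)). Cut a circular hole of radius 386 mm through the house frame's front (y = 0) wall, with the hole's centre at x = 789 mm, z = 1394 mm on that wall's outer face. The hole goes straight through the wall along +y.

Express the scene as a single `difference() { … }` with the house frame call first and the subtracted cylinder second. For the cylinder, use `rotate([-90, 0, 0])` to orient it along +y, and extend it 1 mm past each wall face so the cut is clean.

difference() {
  house_frame();
  translate([789, -1, 1394]) rotate([-90, 0, 0]) cylinder(h = 132, r = 386);
}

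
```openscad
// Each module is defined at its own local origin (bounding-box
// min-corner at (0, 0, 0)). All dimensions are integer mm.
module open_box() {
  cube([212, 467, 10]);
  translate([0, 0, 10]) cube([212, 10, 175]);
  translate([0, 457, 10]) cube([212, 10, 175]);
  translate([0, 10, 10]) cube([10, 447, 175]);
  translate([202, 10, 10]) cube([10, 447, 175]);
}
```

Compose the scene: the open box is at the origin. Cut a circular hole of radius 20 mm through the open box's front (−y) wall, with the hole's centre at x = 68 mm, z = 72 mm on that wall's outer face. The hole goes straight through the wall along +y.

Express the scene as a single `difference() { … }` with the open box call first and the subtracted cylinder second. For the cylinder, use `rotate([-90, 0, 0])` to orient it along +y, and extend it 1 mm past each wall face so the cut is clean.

difference() {
  open_box();
  translate([68, -1, 72]) rotate([-90, 0, 0]) cylinder(h = 12, r = 20);
}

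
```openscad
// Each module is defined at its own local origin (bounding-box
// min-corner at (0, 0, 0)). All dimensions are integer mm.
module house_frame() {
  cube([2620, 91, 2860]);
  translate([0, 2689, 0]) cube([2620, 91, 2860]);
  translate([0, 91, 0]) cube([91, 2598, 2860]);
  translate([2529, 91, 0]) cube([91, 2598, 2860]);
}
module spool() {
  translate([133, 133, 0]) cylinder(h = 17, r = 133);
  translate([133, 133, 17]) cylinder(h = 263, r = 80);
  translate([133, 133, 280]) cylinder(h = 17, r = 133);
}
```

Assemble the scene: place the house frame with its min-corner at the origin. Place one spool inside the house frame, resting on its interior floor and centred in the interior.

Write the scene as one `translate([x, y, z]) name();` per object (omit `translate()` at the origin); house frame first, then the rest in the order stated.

house_frame();
translate([1177, 1257, 0]) spool();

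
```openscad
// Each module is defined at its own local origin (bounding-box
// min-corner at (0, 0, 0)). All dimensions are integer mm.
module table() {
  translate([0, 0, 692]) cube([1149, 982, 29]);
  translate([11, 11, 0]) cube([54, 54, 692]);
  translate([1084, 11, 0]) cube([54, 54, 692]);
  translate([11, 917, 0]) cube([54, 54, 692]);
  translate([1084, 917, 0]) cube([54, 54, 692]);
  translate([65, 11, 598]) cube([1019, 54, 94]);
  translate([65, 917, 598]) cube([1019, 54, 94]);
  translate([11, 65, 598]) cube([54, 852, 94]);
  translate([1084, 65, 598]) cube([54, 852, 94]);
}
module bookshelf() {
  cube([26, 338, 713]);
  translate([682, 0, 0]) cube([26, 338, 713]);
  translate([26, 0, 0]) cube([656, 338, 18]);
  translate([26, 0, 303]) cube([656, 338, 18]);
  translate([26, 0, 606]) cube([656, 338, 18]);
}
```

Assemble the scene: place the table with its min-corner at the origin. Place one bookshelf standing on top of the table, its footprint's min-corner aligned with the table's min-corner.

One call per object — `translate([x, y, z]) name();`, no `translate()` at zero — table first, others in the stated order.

table();
translate([0, 0, 721]) bookshelf();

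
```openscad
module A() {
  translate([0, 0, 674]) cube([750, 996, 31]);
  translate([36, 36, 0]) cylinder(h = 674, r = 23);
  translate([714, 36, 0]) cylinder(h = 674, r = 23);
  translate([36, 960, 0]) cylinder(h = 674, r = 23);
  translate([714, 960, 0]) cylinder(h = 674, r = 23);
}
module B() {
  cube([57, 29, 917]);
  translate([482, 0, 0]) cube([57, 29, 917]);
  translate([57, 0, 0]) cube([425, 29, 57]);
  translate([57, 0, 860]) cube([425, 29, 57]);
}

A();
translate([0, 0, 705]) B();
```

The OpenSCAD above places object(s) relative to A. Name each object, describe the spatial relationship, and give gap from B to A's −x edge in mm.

The picture frame's min-x is at 0; the table's min-x is 0; gap = 0 mm.

A is a table. B is a picture frame. The picture frame is on top of the table. The gap from the picture frame to the table's −x edge is 0 mm.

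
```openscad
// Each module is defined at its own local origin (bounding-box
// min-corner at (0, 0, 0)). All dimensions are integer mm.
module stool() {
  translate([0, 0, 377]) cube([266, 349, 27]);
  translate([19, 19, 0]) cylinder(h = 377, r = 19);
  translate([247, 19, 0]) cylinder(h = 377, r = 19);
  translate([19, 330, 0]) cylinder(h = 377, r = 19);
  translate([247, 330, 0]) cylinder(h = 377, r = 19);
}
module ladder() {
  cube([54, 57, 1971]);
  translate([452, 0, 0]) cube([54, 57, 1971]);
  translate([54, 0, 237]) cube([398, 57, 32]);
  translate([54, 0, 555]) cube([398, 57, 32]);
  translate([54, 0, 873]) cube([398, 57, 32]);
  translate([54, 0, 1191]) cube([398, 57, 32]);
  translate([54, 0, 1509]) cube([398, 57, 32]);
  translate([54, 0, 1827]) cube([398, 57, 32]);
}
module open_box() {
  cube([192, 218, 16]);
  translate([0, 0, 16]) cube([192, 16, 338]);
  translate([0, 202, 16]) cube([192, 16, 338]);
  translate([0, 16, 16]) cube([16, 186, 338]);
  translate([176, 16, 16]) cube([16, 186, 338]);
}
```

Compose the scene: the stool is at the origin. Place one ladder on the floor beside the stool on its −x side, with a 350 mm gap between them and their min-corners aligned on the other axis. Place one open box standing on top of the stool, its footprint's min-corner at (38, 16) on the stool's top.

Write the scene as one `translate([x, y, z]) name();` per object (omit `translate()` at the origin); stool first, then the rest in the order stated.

stool();
translate([-856, 0, 0]) ladder();
translate([38, 16, 404]) open_box();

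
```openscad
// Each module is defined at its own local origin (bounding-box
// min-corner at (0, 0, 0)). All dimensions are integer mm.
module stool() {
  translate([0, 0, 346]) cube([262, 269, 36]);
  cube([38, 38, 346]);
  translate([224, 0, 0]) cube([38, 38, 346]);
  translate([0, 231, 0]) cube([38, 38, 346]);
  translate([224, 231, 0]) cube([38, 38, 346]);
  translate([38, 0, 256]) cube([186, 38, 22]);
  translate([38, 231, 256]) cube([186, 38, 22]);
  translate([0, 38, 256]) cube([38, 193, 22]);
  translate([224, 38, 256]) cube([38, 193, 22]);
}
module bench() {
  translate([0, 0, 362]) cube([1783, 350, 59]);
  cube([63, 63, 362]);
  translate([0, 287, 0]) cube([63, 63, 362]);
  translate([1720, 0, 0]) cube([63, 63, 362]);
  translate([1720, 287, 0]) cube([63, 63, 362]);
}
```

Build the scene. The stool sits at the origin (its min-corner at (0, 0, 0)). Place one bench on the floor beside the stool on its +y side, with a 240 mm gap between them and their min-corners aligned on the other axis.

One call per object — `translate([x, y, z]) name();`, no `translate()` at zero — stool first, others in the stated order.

stool();
translate([0, 509, 0]) bench();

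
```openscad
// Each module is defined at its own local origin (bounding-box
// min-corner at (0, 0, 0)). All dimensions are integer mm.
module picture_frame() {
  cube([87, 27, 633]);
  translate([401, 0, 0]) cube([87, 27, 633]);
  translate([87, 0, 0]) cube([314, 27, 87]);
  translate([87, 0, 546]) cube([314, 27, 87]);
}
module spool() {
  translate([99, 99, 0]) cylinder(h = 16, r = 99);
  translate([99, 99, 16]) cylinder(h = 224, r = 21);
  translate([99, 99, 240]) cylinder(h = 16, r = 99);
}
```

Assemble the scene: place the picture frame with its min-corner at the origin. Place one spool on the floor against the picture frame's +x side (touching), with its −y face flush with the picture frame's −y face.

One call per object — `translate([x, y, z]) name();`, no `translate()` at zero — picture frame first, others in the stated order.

picture_frame();
translate([488, 0, 0]) spool();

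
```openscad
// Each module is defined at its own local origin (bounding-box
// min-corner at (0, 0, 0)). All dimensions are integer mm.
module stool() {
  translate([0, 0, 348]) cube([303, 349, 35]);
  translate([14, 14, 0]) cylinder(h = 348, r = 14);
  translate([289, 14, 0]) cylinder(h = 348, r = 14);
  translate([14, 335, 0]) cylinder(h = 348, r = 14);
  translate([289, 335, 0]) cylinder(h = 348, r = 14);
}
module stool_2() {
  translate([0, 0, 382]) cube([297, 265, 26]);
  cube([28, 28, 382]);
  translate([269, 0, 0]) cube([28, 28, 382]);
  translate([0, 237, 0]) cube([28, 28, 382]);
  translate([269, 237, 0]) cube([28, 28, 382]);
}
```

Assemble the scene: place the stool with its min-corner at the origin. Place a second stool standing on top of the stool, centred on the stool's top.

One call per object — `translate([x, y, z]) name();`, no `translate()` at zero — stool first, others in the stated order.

stool();
translate([3, 42, 383]) stool_2();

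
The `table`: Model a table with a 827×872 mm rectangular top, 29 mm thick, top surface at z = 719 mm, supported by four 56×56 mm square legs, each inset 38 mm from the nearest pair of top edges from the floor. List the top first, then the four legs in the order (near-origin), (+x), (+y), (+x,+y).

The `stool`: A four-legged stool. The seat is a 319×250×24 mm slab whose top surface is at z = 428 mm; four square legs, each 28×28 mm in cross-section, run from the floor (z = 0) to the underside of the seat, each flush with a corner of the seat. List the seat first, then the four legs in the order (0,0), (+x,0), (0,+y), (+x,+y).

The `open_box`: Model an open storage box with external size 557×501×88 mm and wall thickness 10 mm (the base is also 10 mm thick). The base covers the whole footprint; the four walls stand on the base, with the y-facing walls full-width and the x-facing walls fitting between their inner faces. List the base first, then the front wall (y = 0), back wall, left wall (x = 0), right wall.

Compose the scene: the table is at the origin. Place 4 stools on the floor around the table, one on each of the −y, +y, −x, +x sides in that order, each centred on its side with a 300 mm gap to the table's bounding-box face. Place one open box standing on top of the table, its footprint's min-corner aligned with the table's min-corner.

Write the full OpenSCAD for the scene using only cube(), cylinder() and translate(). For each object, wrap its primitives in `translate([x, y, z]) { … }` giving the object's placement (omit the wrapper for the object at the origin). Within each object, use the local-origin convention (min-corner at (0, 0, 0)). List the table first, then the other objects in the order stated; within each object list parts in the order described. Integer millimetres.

translate([0, 0, 690]) cube([827, 872, 29]);
translate([38, 38, 0]) cube([56, 56, 690]);
translate([733, 38, 0]) cube([56, 56, 690]);
translate([38, 778, 0]) cube([56, 56, 690]);
translate([733, 778, 0]) cube([56, 56, 690]);
translate([254, -550, 0]) {
  translate([0, 0, 404]) cube([319, 250, 24]);
  cube([28, 28, 404]);
  translate([291, 0, 0]) cube([28, 28, 404]);
  translate([0, 222, 0]) cube([28, 28, 404]);
  translate([291, 222, 0]) cube([28, 28, 404]);
}
translate([254, 1172, 0]) {
  translate([0, 0, 404]) cube([319, 250, 24]);
  cube([28, 28, 404]);
  translate([291, 0, 0]) cube([28, 28, 404]);
  translate([0, 222, 0]) cube([28, 28, 404]);
  translate([291, 222, 0]) cube([28, 28, 404]);
}
translate([-619, 311, 0]) {
  translate([0, 0, 404]) cube([319, 250, 24]);
  cube([28, 28, 404]);
  translate([291, 0, 0]) cube([28, 28, 404]);
  translate([0, 222, 0]) cube([28, 28, 404]);
  translate([291, 222, 0]) cube([28, 28, 404]);
}
translate([1127, 311, 0]) {
  translate([0, 0, 404]) cube([319, 250, 24]);
  cube([28, 28, 404]);
  translate([291, 0, 0]) cube([28, 28, 404]);
  translate([0, 222, 0]) cube([28, 28, 404]);
  translate([291, 222, 0]) cube([28, 28, 404]);
}
translate([0, 0, 719]) {
  cube([557, 501, 10]);
  translate([0, 0, 10]) cube([557, 10, 78]);
  translate([0, 491, 10]) cube([557, 10, 78]);
  translate([0, 10, 10]) cube([10, 481, 78]);
  translate([547, 10, 10]) cube([10, 481, 78]);
}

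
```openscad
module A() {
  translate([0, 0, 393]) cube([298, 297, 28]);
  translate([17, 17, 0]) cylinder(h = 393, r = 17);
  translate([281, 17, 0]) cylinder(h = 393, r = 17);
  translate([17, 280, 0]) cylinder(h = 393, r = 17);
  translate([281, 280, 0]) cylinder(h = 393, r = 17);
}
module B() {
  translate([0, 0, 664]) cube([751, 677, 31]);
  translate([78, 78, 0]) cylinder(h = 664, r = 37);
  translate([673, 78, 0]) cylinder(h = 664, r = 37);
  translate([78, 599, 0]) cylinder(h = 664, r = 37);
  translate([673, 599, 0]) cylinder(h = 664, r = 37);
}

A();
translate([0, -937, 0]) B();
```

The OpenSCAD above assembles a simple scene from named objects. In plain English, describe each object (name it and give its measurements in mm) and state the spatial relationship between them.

A is a four-legged stool. The seat is 298×297 mm, 28 mm thick, top at z = 421 mm. It stands on four round legs, each 34 mm in diameter, from z = 0 to the seat underside, each leg's axis is inset half a diameter from the nearest pair of seat edges (so the leg's bounding box is flush with the corner).

B is a rectangular dining table. The top is 751×677×31 mm with its upper surface at z = 695 mm. It stands on four round legs of 74 mm diameter, each leg's bounding box inset 41 mm from the nearest pair of top edges, running from the floor to the underside of the top.

The table is on the floor beside the stool on its −y side.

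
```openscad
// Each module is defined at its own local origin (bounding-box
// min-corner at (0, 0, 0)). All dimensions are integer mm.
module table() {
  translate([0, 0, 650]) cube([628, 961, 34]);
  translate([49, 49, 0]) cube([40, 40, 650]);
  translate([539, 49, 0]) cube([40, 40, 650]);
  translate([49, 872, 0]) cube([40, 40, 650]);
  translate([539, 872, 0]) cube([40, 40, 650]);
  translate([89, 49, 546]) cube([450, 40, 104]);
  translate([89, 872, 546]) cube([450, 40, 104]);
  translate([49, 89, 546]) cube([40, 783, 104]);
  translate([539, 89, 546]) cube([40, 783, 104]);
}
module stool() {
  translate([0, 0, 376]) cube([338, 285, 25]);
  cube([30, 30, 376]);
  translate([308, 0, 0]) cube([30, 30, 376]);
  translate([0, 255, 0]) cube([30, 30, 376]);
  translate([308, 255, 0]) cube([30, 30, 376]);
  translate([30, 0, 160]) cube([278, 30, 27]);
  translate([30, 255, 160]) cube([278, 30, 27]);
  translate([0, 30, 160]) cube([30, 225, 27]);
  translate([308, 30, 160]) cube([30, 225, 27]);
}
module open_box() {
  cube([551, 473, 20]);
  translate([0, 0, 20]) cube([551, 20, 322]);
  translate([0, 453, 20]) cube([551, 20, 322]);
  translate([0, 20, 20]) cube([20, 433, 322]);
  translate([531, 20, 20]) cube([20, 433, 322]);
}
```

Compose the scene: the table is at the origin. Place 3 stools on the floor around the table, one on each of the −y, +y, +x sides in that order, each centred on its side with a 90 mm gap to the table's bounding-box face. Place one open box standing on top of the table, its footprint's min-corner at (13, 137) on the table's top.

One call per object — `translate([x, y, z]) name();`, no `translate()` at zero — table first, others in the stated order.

table();
translate([145, -375, 0]) stool();
translate([145, 1051, 0]) stool();
translate([718, 338, 0]) stool();
translate([13, 137, 684]) open_box();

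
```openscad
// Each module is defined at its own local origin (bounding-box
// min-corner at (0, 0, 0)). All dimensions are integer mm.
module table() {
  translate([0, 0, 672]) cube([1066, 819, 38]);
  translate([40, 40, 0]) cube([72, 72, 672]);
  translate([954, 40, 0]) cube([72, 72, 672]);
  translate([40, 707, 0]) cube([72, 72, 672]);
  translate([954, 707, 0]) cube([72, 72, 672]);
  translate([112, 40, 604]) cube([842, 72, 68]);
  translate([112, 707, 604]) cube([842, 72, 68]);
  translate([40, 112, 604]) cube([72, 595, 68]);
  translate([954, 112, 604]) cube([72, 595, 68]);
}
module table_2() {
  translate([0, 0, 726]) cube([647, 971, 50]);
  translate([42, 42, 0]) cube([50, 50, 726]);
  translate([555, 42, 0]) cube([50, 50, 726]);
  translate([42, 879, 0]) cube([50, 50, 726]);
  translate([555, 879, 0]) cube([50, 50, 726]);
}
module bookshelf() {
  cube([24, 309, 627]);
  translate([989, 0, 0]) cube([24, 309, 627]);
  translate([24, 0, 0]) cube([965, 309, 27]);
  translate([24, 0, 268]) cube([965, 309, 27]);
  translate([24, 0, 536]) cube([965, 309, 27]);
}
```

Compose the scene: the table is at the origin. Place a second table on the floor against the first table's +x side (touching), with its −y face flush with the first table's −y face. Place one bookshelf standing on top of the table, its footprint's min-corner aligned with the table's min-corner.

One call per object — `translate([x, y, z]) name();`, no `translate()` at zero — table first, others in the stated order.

table();
translate([1066, 0, 0]) table_2();
translate([0, 0, 710]) bookshelf();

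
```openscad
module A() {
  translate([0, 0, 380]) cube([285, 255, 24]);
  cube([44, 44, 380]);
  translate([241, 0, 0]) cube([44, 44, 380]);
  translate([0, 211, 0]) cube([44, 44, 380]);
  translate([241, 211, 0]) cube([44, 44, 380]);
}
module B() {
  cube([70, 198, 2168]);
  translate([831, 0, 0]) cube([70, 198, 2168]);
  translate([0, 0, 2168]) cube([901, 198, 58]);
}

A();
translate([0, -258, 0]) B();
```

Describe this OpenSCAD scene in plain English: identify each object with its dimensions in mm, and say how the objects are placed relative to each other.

A is a four-legged stool. The seat is 285×255 mm, 24 mm thick, top at z = 404 mm. It stands on four square legs, each 44×44 mm in cross-section, from z = 0 to the seat underside, each flush with a corner of the seat.

B is a rectangular door frame: two vertical jambs of 70×198 mm section, 2168 mm tall, with a clear opening 761 mm wide between their inner faces. A header 58 mm tall and 198 mm deep lies on top of the jambs and spans the full outside width.

The door frame is on the floor beside the stool on its −y side.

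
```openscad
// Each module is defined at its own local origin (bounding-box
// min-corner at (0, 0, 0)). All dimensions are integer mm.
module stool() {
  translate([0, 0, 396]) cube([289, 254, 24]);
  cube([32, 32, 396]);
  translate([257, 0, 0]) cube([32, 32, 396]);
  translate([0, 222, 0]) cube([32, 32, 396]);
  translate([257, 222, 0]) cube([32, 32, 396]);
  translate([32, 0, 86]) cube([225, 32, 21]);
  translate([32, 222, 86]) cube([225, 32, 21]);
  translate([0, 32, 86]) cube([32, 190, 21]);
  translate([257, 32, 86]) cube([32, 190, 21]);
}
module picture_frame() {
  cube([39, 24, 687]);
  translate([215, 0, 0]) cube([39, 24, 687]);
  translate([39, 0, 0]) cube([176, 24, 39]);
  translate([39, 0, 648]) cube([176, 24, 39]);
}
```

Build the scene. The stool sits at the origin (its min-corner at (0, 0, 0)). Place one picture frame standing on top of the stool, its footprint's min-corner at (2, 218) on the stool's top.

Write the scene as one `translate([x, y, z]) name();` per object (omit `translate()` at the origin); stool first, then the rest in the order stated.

stool();
translate([2, 218, 420]) picture_frame();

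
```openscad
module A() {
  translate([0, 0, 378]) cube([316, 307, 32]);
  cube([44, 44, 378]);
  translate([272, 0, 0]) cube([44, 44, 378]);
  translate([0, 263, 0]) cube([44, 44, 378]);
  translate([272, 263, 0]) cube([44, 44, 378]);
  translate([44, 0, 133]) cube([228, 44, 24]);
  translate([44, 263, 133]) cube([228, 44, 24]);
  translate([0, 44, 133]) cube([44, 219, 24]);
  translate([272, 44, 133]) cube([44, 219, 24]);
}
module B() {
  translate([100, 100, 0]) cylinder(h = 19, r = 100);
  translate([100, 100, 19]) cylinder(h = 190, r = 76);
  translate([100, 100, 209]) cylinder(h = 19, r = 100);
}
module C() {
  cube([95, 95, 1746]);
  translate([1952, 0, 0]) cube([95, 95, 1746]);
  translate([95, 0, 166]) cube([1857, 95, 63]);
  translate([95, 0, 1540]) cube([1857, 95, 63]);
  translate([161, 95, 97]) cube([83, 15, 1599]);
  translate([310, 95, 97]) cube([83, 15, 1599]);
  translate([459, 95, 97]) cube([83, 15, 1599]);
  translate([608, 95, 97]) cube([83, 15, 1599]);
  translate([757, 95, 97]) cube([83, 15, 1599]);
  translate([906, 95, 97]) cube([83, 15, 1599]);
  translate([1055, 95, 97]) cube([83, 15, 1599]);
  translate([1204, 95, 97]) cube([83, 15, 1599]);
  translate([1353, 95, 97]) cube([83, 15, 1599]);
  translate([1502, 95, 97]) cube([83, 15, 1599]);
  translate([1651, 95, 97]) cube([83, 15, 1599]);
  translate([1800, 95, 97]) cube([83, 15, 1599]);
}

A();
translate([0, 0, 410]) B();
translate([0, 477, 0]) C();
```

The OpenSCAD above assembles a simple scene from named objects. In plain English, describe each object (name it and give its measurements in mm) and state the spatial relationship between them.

A is a four-legged stool. The seat is 316×307 mm, 32 mm thick, top at z = 410 mm. It stands on four square legs, each 44×44 mm in cross-section, from z = 0 to the seat underside, each flush with a corner of the seat. Four stretchers, 44 mm wide and 24 mm tall, connect adjacent legs with their undersides at z = 133 mm, each running between the inner faces of the legs it joins and aligned with the legs' outer faces on the other axis.

B is a spool: two coaxial disc flanges of radius 100 mm and thickness 19 mm, joined by a core cylinder of radius 76 mm and height 190 mm. The lower flange rests on z = 0 and the three cylinders share a vertical axis.

C is a fence section. Two 95×95 mm posts, 1746 mm tall, stand on the floor with a clear span of 1857 mm between their inner faces. Two horizontal rails of 95×63 mm section span the gap between the posts with their undersides at z = 166 mm and z = 1540 mm, flush with the posts' −y face. 12 pickets, each 83 mm wide, 15 mm thick and 1599 mm tall, are fixed to the +y face of the rails with their bottoms at z = 97 mm, evenly spaced across the span with equal gaps (rounded down to the nearest mm) at the −x end and between each pair — any rounding remainder accumulates at the +x end.

The spool is on top of the stool. The fence section is on the floor beside the stool on its +y side.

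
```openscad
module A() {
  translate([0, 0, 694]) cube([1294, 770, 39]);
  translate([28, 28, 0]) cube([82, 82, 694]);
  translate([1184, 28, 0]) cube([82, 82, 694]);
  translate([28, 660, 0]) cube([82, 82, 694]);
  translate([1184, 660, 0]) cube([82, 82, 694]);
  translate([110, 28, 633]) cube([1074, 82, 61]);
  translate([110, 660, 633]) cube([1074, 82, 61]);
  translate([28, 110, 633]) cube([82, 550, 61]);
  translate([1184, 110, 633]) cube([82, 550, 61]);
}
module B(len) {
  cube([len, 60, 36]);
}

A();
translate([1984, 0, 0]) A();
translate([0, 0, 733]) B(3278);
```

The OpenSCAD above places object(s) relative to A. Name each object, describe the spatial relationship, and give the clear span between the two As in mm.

Second table starts at x = 1984; first ends at x = 1294; clear span = 1984 − 1294 = 690 mm.

A is a table. B is a beam. A beam spans the tops of two tables. The clear span between the two tables is 690 mm.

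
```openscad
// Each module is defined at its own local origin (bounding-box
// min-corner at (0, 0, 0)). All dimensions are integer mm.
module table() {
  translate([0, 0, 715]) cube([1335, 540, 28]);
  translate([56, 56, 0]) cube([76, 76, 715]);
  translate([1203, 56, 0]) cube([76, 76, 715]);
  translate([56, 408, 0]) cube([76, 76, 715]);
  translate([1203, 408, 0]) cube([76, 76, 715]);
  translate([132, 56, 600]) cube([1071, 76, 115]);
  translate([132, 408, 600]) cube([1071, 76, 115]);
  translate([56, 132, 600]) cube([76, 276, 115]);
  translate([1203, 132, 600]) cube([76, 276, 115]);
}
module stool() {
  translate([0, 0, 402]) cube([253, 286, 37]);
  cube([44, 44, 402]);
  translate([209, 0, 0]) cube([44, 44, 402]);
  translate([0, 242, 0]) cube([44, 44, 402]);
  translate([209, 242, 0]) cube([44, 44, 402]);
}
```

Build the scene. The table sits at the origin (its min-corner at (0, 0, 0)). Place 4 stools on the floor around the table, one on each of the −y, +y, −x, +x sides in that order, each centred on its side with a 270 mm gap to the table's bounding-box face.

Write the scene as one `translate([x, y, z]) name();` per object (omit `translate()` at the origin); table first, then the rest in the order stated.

table();
translate([541, -556, 0]) stool();
translate([541, 810, 0]) stool();
translate([-523, 127, 0]) stool();
translate([1605, 127, 0]) stool();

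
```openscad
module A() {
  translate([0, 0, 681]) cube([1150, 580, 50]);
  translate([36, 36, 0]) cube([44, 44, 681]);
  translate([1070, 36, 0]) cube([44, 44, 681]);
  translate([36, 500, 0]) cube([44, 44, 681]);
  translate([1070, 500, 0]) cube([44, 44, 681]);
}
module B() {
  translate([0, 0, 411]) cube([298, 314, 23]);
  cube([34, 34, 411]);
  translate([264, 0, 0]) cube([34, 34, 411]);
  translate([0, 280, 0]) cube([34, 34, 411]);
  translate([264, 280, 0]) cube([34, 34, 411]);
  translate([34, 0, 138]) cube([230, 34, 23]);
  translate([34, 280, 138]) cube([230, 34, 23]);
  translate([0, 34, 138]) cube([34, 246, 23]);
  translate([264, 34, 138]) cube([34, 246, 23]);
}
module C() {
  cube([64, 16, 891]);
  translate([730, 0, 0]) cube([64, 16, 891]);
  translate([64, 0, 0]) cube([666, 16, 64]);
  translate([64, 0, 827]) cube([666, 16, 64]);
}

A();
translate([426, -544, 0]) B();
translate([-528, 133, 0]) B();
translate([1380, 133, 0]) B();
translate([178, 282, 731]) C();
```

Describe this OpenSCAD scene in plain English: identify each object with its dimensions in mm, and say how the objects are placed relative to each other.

A is a table: top 1150 mm (x) × 580 mm (y), 50 mm thick, upper face at z = 731 mm, on four 44×44 mm square legs, each inset 36 mm from the nearest pair of top edges, running from z = 0 to the bottom of the top.

B is a four-legged stool. The seat is 298×314 mm, 23 mm thick, top at z = 434 mm. It stands on four square legs, each 34×34 mm in cross-section, from z = 0 to the seat underside, each flush with a corner of the seat. Four stretchers, 34 mm wide and 23 mm tall, connect adjacent legs with their undersides at z = 138 mm, each running between the inner faces of the legs it joins and aligned with the legs' outer faces on the other axis.

C is a rectangular picture frame lying in the x–z plane (depth along y). The opening is 666 mm wide (x) by 763 mm tall (z), surrounded by a border 64 mm wide on all four sides. The frame is 16 mm deep and is made of two full-height vertical stiles with two horizontal rails fitted between them.

Three stools sit around the table at the −y, −x, +x sides. The picture frame is on top of the table, centred.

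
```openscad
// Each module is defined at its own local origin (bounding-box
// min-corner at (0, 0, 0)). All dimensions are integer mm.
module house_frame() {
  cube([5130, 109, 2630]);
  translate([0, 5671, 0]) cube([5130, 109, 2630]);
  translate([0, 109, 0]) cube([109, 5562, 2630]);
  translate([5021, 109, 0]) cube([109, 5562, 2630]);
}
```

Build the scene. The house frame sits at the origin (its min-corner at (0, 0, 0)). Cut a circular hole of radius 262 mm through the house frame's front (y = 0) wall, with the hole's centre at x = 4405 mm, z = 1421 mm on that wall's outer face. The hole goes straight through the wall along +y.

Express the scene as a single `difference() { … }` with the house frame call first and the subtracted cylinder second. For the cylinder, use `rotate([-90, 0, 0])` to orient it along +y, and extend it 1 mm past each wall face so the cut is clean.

difference() {
  house_frame();
  translate([4405, -1, 1421]) rotate([-90, 0, 0]) cylinder(h = 111, r = 262);
}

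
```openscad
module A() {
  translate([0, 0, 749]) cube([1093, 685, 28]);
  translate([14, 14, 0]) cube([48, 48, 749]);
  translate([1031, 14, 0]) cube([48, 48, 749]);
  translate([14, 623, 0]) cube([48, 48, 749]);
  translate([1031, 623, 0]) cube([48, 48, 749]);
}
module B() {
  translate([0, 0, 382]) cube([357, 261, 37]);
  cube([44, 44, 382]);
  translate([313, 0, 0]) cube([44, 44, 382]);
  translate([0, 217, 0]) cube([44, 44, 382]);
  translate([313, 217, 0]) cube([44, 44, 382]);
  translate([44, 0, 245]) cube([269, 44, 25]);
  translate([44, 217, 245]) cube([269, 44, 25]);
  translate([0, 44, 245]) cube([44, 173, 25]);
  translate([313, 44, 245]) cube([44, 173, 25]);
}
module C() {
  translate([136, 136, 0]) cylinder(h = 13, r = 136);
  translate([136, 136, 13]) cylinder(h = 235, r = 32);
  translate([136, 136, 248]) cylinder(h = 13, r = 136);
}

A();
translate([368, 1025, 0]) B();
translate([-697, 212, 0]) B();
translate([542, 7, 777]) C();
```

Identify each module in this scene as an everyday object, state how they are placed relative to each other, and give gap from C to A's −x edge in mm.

The spool's min-x is at 542; the table's min-x is 0; gap = 542 mm.

A is a table. B is a stool. C is a spool. Two stools sit around the table at the +y, −x sides. The spool is on top of the table. The gap from the spool to the table's −x edge is 542 mm.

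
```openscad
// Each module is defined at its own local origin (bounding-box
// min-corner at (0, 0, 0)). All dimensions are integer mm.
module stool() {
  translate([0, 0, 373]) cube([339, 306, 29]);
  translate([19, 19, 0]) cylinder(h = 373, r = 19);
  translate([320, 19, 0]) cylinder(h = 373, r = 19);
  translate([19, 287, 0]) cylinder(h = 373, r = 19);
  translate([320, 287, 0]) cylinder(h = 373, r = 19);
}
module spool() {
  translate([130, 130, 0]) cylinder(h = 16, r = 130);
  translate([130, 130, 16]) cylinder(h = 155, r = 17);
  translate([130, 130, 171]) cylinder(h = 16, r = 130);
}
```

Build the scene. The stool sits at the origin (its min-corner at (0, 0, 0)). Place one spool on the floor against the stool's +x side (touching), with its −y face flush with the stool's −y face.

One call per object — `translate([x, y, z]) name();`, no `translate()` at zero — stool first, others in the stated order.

stool();
translate([339, 0, 0]) spool();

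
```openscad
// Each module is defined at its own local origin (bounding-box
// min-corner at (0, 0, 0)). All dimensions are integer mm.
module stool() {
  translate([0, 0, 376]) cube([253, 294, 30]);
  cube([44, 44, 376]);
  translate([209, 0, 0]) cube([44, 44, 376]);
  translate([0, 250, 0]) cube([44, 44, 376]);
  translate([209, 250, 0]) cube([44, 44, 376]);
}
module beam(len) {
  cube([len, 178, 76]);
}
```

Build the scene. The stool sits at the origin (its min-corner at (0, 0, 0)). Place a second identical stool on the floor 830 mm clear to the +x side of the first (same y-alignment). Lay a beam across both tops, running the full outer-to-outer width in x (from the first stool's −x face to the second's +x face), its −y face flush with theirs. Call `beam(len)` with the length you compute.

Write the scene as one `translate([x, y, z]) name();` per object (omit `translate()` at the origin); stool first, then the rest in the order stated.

stool();
translate([1083, 0, 0]) stool();
translate([0, 0, 406]) beam(1336);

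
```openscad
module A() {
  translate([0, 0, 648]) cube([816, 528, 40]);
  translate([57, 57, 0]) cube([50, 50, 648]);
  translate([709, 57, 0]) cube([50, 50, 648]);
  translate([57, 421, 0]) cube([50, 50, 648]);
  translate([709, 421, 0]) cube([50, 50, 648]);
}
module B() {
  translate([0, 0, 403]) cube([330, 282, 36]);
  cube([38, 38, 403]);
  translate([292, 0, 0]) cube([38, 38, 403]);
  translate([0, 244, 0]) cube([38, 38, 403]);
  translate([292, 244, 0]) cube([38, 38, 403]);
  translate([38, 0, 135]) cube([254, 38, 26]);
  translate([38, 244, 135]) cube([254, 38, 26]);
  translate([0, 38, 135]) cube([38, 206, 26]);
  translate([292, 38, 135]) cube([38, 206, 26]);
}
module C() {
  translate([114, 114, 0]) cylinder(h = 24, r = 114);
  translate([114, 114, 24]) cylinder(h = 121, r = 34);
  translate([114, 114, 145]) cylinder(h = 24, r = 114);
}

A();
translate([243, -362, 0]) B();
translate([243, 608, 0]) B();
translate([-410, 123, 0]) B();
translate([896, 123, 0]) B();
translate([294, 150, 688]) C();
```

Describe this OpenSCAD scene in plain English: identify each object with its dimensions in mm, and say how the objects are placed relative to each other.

A is a table with a 816×528 mm rectangular top, 40 mm thick, top surface at z = 688 mm, supported by four 50×50 mm square legs, each inset 57 mm from the nearest pair of top edges, running from the floor.

B is a four-legged stool. The seat is 330×282 mm, 36 mm thick, top at z = 439 mm. It stands on four square legs, each 38×38 mm in cross-section, from z = 0 to the seat underside, each flush with a corner of the seat. Four stretchers, 38 mm wide and 26 mm tall, connect adjacent legs with their undersides at z = 135 mm, each running between the inner faces of the legs it joins and aligned with the legs' outer faces on the other axis.

C is a spool: two coaxial disc flanges of radius 114 mm and thickness 24 mm, joined by a core cylinder of radius 34 mm and height 121 mm. The lower flange rests on z = 0 and the three cylinders share a vertical axis.

Four stools sit around the table at the −y, +y, −x, +x sides. The spool is on top of the table, centred.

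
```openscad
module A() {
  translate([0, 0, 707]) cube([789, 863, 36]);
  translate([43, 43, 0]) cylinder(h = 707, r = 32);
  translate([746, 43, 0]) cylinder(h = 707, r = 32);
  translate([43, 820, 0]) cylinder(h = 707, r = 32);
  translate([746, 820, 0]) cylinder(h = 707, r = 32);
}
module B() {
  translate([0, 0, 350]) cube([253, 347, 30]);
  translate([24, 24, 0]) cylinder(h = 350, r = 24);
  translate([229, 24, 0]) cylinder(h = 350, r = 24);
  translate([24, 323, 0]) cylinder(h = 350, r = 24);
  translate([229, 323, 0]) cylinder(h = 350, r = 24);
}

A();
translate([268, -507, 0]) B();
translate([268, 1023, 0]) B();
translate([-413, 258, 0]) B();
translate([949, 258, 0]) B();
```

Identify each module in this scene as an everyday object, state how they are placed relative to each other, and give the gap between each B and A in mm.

Each stool's nearest face is 160 mm from the table's bounding box.

A is a table. B is a stool. Four stools sit around the table at the −y, +y, −x, +x sides. The gap between each stool and the table is 160 mm.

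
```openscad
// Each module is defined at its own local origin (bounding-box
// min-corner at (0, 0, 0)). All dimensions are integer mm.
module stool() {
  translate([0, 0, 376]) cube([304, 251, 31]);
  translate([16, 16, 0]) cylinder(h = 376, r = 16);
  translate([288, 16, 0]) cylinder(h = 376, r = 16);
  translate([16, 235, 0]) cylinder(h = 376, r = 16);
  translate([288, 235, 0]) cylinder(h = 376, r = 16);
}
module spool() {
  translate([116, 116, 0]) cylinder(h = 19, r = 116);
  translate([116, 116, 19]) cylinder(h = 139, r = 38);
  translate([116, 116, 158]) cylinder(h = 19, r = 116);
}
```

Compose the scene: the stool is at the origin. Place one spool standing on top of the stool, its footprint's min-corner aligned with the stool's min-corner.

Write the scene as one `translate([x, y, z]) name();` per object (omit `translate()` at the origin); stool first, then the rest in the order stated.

stool();
translate([0, 0, 407]) spool();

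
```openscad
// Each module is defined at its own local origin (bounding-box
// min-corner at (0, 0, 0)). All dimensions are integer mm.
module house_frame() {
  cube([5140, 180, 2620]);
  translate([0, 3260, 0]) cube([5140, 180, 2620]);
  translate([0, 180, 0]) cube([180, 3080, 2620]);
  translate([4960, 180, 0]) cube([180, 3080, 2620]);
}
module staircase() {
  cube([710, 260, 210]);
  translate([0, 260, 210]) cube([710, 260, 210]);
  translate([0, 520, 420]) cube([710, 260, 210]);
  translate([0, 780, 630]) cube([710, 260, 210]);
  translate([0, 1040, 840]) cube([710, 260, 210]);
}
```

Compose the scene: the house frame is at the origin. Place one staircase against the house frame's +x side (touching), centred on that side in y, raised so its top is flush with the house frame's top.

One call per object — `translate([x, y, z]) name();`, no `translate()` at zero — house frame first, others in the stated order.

house_frame();
translate([5140, 1070, 1570]) staircase();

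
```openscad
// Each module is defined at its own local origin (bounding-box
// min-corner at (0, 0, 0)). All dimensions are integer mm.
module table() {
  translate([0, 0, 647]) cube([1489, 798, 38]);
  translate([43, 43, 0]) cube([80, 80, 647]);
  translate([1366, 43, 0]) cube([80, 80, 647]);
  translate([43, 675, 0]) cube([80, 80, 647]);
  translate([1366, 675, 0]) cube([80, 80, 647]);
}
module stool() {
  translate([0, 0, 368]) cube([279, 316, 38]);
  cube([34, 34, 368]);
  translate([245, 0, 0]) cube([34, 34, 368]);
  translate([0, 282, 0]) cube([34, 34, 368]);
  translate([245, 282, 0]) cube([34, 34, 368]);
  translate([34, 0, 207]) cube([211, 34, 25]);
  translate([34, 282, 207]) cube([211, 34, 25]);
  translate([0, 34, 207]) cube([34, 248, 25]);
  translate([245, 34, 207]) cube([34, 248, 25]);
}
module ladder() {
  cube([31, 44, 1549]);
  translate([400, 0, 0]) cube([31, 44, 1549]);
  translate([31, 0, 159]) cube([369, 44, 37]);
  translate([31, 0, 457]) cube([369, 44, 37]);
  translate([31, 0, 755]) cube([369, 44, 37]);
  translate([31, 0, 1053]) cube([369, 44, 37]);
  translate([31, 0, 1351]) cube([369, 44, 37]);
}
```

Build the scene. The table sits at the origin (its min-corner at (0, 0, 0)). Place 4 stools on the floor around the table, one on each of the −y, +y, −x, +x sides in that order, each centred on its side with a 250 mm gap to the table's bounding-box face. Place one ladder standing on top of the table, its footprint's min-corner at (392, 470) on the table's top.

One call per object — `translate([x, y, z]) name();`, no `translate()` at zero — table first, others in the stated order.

table();
translate([605, -566, 0]) stool();
translate([605, 1048, 0]) stool();
translate([-529, 241, 0]) stool();
translate([1739, 241, 0]) stool();
translate([392, 470, 685]) ladder();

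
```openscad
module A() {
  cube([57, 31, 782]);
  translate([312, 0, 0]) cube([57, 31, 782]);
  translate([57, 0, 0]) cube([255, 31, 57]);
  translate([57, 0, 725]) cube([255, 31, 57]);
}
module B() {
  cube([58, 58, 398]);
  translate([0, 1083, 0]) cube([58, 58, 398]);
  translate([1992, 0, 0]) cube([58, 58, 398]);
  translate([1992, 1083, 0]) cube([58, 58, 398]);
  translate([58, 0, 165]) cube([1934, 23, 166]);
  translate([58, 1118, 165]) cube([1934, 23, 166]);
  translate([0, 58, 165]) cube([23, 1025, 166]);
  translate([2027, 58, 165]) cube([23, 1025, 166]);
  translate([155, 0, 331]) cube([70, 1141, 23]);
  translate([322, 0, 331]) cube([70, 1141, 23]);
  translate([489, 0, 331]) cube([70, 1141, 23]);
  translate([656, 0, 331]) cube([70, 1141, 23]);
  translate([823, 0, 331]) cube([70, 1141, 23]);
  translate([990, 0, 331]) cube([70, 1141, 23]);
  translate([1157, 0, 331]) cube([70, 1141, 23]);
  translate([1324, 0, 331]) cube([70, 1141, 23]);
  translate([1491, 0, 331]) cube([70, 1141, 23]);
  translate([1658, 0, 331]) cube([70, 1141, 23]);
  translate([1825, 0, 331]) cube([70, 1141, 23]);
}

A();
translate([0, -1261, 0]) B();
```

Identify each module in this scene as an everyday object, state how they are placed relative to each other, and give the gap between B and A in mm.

The bed frame's nearest face is 120 mm from the picture frame's −y face.

A is a picture frame. B is a bed frame. The bed frame is on the floor beside the picture frame on its −y side. The gap between the bed frame and the picture frame is 120 mm.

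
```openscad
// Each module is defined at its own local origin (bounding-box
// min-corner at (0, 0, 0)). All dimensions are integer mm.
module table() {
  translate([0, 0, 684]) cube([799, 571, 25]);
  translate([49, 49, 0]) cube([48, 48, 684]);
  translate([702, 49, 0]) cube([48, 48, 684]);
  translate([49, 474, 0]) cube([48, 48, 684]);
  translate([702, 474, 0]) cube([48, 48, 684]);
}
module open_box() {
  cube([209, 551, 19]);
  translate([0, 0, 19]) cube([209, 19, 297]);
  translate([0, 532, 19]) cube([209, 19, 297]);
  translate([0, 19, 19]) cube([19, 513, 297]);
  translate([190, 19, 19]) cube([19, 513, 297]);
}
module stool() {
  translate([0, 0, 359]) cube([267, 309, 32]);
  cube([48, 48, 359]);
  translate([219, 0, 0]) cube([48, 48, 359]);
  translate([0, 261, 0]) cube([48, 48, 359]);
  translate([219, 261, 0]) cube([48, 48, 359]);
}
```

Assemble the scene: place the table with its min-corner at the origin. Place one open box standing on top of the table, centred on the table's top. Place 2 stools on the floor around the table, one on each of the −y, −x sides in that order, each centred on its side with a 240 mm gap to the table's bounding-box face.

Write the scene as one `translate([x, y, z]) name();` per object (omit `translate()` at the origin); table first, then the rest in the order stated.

table();
translate([295, 10, 709]) open_box();
translate([266, -549, 0]) stool();
translate([-507, 131, 0]) stool();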